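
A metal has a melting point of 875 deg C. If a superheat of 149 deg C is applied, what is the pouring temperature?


Formula: T_pour = T_melt + Superheat
T_pour = 875 + 149 = 1024 deg C

1024 deg C


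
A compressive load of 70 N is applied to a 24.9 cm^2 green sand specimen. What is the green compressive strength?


Formula: Compressive Strength = Force / Area
Strength = 70 N / 24.9 cm^2 = 2.8112 N/cm^2

Answer: 2.8112 N/cm^2


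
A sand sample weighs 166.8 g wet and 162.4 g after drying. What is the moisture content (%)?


Formula: MC = (W_wet - W_dry) / W_wet * 100
Water mass = 166.8 - 162.4 = 4.4 g
MC = 4.4 / 166.8 * 100 = 2.6379%


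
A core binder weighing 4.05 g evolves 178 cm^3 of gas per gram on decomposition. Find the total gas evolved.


Formula: V_gas = W_binder * gas_evolution_rate
V = 4.05 g * 178 cm^3/g = 720.9000 cm^3


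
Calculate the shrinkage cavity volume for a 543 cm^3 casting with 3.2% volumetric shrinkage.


Formula: V_shrink = V_casting * shrinkage_pct / 100
V_shrink = 543 cm^3 * 3.2 / 100 = 17.3760 cm^3

17.3760 cm^3


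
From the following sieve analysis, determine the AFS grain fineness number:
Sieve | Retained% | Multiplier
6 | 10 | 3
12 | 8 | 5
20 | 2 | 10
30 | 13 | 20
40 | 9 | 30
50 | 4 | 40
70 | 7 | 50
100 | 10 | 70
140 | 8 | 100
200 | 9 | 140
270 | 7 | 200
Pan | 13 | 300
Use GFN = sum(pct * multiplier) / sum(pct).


Formula: GFN = sum(pct * multiplier) / sum(pct)
sum(pct * multiplier) = 9190
sum(pct) = 100
GFN = 9190 / 100 = 91.90

91.90


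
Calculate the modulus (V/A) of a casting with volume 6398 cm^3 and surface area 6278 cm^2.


Formula: Casting Modulus M = V / A
M = 6398 cm^3 / 6278 cm^2 = 1.0191 cm

Answer: 1.0191 cm


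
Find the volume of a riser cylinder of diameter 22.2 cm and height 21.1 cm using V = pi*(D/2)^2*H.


Formula: V = pi * (D/2)^2 * H  (cylinder volume)
Radius = D/2 = 22.2/2 = 11.1 cm
V = pi * 11.1^2 * 21.1 = 8167.2958 cm^3


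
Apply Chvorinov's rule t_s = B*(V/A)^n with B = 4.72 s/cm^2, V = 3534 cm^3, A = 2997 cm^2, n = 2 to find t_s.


Formula: t_s = B * (V/A)^n  (Chvorinov's rule, n=2)
Modulus M = V/A = 3534/2997 = 1.179179 cm
M^2 = 1.179179^2 = 1.390463 cm^2
t_s = 4.72 * 1.390463 = 6.5630 s

Final answer: 6.5630 s


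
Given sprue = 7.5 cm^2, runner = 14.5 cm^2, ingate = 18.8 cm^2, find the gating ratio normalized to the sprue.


Sprue:Runner:Ingate = 1 : 14.5/7.5 : 18.8/7.5 = 1:1.93:2.51

1:1.93:2.51


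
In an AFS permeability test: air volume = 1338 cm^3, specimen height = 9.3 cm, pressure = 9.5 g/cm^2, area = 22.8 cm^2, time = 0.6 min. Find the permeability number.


Formula: Permeability Number P = (V * H) / (p * A * t)
Numerator: V * H = 1338 * 9.3 = 12443.4
Denominator: p * A * t = 9.5 * 22.8 * 0.6 = 129.96
P = 12443.4 / 129.96 = 95.7479

Final answer: 95.7479


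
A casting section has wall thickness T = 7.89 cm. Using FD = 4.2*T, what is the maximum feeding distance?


Formula: FD = 4.2 * T  (riser feeding-distance rule)
FD = 4.2 * 7.89 cm = 33.1380 cm

33.1380 cm


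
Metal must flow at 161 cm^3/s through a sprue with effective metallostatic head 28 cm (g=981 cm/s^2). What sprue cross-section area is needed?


Formula: v = sqrt(2*g*h), A = Q/v
Velocity: v = sqrt(2 * 981 * 28) = sqrt(54936) = 234.3843 cm/s
Sprue area: A = Q / v = 161 / 234.3843 = 0.6869 cm^2

Answer: 0.6869 cm^2


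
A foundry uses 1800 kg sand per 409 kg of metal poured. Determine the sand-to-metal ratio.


Formula: Sand-to-Metal Ratio = W_sand / W_metal
Ratio = 1800 kg / 409 kg = 4.4010

4.4010


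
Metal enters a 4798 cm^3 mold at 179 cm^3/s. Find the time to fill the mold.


Formula: t_fill = V_mold / Q_flow
t = 4798 cm^3 / 179 cm^3/s = 26.8045 s

Final answer: 26.8045 s


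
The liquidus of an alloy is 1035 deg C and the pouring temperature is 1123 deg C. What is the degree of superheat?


Formula: Superheat = T_pour - T_melt
Superheat = 1123 - 1035 = 88 deg C

88 deg C


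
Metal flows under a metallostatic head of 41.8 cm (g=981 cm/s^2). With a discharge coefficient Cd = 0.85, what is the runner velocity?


Formula: v = Cd * sqrt(2 * g * h)  (Torricelli with discharge coefficient)
2*g*h = 2 * 981 * 41.8 = 82011.6 cm^2/s^2
sqrt(82011.6) = 286.37668 cm/s
v = 0.85 * 286.37668 = 243.4202 cm/s

243.4202 cm/s


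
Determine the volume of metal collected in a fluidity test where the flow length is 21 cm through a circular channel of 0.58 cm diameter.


Formula: V = pi * (d/2)^2 * L  (cylinder volume)
Radius = 0.58/2 = 0.29 cm
V = pi * 0.29^2 * 21 = 5.5484 cm^3


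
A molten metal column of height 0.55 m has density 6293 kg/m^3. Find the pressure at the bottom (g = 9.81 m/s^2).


Formula: P = rho * g * h
rho * g = 6293 * 9.81 = 61734.33 N/m^3
P = 61734.33 * 0.55 = 33953.8815 Pa

Final answer: 33953.8815 Pa


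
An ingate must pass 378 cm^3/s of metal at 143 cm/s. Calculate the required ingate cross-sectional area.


Formula: A_ingate = Q / v  (continuity equation)
A = 378 cm^3/s / 143 cm/s = 2.6434 cm^2

2.6434 cm^2


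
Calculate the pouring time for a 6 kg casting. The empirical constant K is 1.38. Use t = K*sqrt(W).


Formula: t = K * sqrt(W)
sqrt(W) = sqrt(6) = 2.44949
t = 1.38 * 2.44949 = 3.3803 s

Answer: 3.3803 s


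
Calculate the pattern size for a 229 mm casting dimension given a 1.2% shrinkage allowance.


Formula: L_pattern = L_casting * (1 + shrinkage_rate/100)
Shrinkage factor = 1 + 1.2/100 = 1.012
L_pattern = 229 mm * 1.012 = 231.7480 mm

231.7480 mm


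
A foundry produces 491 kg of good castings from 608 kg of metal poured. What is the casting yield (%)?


Formula: Casting Yield = (W_good / W_total) * 100
Yield = (491 kg / 608 kg) * 100 = 80.7566%

80.7566%


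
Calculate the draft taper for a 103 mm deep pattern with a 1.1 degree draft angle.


Formula: taper = depth * tan(draft_angle)
tan(1.1 deg) = 0.0192010
taper = 103 mm * 0.0192010 = 1.9777 mm

Answer: 1.9777 mm


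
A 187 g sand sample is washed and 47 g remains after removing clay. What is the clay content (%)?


Formula: Clay% = (W_total - W_washed) / W_total * 100
Clay mass = 187 - 47 = 140 g
Clay% = 140 / 187 * 100 = 74.8663%

Answer: 74.8663%


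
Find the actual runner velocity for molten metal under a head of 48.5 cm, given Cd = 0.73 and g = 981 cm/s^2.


Formula: v = Cd * sqrt(2 * g * h)  (Torricelli with discharge coefficient)
2*g*h = 2 * 981 * 48.5 = 95157.0 cm^2/s^2
sqrt(95157.0) = 308.47528 cm/s
v = 0.73 * 308.47528 = 225.1870 cm/s


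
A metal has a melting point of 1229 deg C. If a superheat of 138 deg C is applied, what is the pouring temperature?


Formula: T_pour = T_melt + Superheat
T_pour = 1229 + 138 = 1367 deg C

Final answer: 1367 deg C


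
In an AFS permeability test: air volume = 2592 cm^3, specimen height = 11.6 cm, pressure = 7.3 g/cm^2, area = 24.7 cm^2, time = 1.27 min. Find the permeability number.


Formula: Permeability Number P = (V * H) / (p * A * t)
Numerator: V * H = 2592 * 11.6 = 30067.2
Denominator: p * A * t = 7.3 * 24.7 * 1.27 = 228.9937
P = 30067.2 / 228.9937 = 131.3014


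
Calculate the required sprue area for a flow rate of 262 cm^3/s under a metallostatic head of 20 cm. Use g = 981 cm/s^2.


Formula: v = sqrt(2*g*h), A = Q/v
Velocity: v = sqrt(2 * 981 * 20) = sqrt(39240) = 198.0909 cm/s
Sprue area: A = Q / v = 262 / 198.0909 = 1.3226 cm^2

Final answer: 1.3226 cm^2


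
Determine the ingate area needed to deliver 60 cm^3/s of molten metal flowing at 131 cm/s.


Formula: A_ingate = Q / v  (continuity equation)
A = 60 cm^3/s / 131 cm/s = 0.4580 cm^2

Answer: 0.4580 cm^2


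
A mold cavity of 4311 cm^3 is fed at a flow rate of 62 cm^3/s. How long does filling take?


Formula: t_fill = V_mold / Q_flow
t = 4311 cm^3 / 62 cm^3/s = 69.5323 s

69.5323 s


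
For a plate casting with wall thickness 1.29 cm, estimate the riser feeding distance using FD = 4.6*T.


Formula: FD = 4.6 * T  (riser feeding-distance rule)
FD = 4.6 * 1.29 cm = 5.9340 cm

Final answer: 5.9340 cm


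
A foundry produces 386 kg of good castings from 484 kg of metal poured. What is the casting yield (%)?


Formula: Casting Yield = (W_good / W_total) * 100
Yield = (386 kg / 484 kg) * 100 = 79.7521%

Answer: 79.7521%


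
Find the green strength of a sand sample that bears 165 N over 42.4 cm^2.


Formula: Compressive Strength = Force / Area
Strength = 165 N / 42.4 cm^2 = 3.8915 N/cm^2

Answer: 3.8915 N/cm^2


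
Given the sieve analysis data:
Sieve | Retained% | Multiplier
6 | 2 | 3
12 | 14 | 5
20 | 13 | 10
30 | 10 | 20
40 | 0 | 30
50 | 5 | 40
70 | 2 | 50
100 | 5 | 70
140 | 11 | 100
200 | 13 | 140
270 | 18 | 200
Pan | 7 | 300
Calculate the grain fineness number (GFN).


Formula: GFN = sum(pct * multiplier) / sum(pct)
sum(pct * multiplier) = 9676
sum(pct) = 100
GFN = 9676 / 100 = 96.76

Answer: 96.76


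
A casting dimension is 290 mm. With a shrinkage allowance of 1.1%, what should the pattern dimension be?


Formula: L_pattern = L_casting * (1 + shrinkage_rate/100)
Shrinkage factor = 1 + 1.1/100 = 1.011
L_pattern = 290 mm * 1.011 = 293.1900 mm

293.1900 mm


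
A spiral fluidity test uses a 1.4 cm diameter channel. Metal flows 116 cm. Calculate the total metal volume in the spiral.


Formula: V = pi * (d/2)^2 * L  (cylinder volume)
Radius = 1.4/2 = 0.7 cm
V = pi * 0.7^2 * 116 = 178.5681 cm^3

178.5681 cm^3


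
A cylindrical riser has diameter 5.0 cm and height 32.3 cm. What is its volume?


Formula: V = pi * (D/2)^2 * H  (cylinder volume)
Radius = D/2 = 5.0/2 = 2.5 cm
V = pi * 2.5^2 * 32.3 = 634.2090 cm^3

634.2090 cm^3


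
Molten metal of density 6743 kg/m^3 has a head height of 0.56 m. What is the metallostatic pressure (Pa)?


Formula: P = rho * g * h
rho * g = 6743 * 9.81 = 66148.83 N/m^3
P = 66148.83 * 0.56 = 37043.3448 Pa


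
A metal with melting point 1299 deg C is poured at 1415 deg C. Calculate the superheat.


Formula: Superheat = T_pour - T_melt
Superheat = 1415 - 1299 = 116 deg C

116 deg C


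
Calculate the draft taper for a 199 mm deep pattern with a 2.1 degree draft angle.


Formula: taper = depth * tan(draft_angle)
tan(2.1 deg) = 0.0366683
taper = 199 mm * 0.0366683 = 7.2970 mm

7.2970 mm


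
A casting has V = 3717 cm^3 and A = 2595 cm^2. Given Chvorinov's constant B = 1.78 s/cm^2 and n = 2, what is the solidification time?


Formula: t_s = B * (V/A)^n  (Chvorinov's rule, n=2)
Modulus M = V/A = 3717/2595 = 1.432370 cm
M^2 = 1.432370^2 = 2.051684 cm^2
t_s = 1.78 * 2.051684 = 3.6520 s

3.6520 s


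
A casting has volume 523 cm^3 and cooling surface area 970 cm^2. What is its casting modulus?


Formula: Casting Modulus M = V / A
M = 523 cm^3 / 970 cm^2 = 0.5392 cm

Answer: 0.5392 cm


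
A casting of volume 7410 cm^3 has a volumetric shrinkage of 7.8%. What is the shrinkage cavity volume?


Formula: V_shrink = V_casting * shrinkage_pct / 100
V_shrink = 7410 cm^3 * 7.8 / 100 = 577.9800 cm^3

577.9800 cm^3


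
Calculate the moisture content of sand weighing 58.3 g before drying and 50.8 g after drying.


Formula: MC = (W_wet - W_dry) / W_wet * 100
Water mass = 58.3 - 50.8 = 7.5 g
MC = 7.5 / 58.3 * 100 = 12.8645%

Answer: 12.8645%


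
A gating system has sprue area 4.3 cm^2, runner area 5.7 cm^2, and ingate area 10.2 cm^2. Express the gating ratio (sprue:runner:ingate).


Sprue:Runner:Ingate = 1 : 5.7/4.3 : 10.2/4.3 = 1:1.33:2.37

Final answer: 1:1.33:2.37


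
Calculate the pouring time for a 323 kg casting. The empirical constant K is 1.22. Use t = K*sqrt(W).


Formula: t = K * sqrt(W)
sqrt(W) = sqrt(323) = 17.97220
t = 1.22 * 17.97220 = 21.9261 s

Answer: 21.9261 s


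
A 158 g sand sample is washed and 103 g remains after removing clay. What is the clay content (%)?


Formula: Clay% = (W_total - W_washed) / W_total * 100
Clay mass = 158 - 103 = 55 g
Clay% = 55 / 158 * 100 = 34.8101%

Answer: 34.8101%


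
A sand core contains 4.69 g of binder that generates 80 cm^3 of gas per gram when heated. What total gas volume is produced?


Formula: V_gas = W_binder * gas_evolution_rate
V = 4.69 g * 80 cm^3/g = 375.2000 cm^3

375.2000 cm^3


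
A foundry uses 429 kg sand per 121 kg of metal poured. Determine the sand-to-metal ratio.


Formula: Sand-to-Metal Ratio = W_sand / W_metal
Ratio = 429 kg / 121 kg = 3.5455


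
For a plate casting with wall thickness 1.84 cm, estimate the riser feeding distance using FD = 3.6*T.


Formula: FD = 3.6 * T  (riser feeding-distance rule)
FD = 3.6 * 1.84 cm = 6.6240 cm

Answer: 6.6240 cm


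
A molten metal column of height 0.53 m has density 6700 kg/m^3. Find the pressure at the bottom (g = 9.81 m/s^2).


Formula: P = rho * g * h
rho * g = 6700 * 9.81 = 65727.0 N/m^3
P = 65727.0 * 0.53 = 34835.3100 Pa

Final answer: 34835.3100 Pa


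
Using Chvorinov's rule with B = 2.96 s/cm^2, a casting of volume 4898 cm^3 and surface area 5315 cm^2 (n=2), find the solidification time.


Formula: t_s = B * (V/A)^n  (Chvorinov's rule, n=2)
Modulus M = V/A = 4898/5315 = 0.921543 cm
M^2 = 0.921543^2 = 0.849242 cm^2
t_s = 2.96 * 0.849242 = 2.5138 s

Final answer: 2.5138 s


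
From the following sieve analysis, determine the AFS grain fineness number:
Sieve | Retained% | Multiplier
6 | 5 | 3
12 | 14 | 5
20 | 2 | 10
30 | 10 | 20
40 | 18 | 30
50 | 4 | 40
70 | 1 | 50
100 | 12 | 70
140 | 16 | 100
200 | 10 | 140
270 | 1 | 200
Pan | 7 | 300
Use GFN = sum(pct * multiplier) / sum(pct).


Formula: GFN = sum(pct * multiplier) / sum(pct)
sum(pct * multiplier) = 7195
sum(pct) = 100
GFN = 7195 / 100 = 71.95

Answer: 71.95


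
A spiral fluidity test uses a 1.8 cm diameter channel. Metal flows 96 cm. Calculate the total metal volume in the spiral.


Formula: V = pi * (d/2)^2 * L  (cylinder volume)
Radius = 1.8/2 = 0.9 cm
V = pi * 0.9^2 * 96 = 244.2902 cm^3

Answer: 244.2902 cm^3


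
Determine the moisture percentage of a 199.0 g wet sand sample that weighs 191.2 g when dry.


Formula: MC = (W_wet - W_dry) / W_wet * 100
Water mass = 199.0 - 191.2 = 7.8 g
MC = 7.8 / 199.0 * 100 = 3.9196%


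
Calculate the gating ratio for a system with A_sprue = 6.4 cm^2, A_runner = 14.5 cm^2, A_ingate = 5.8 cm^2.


Sprue:Runner:Ingate = 1 : 14.5/6.4 : 5.8/6.4 = 1:2.27:0.91

1:2.27:0.91


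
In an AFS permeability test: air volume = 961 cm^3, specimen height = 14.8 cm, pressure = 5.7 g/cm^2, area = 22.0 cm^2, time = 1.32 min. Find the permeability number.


Formula: Permeability Number P = (V * H) / (p * A * t)
Numerator: V * H = 961 * 14.8 = 14222.8
Denominator: p * A * t = 5.7 * 22.0 * 1.32 = 165.528
P = 14222.8 / 165.528 = 85.9238

Final answer: 85.9238


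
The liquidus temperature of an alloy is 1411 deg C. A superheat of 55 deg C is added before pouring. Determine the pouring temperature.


Formula: T_pour = T_melt + Superheat
T_pour = 1411 + 55 = 1466 deg C

Final answer: 1466 deg C


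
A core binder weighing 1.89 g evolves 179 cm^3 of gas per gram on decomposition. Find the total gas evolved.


Formula: V_gas = W_binder * gas_evolution_rate
V = 1.89 g * 179 cm^3/g = 338.3100 cm^3

Final answer: 338.3100 cm^3


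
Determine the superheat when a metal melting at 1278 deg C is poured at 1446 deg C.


Formula: Superheat = T_pour - T_melt
Superheat = 1446 - 1278 = 168 deg C

168 deg C


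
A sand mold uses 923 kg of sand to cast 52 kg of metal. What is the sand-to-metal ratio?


Formula: Sand-to-Metal Ratio = W_sand / W_metal
Ratio = 923 kg / 52 kg = 17.7500

Answer: 17.7500


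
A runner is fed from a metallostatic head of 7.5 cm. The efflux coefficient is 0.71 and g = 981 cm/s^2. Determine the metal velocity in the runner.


Formula: v = Cd * sqrt(2 * g * h)  (Torricelli with discharge coefficient)
2*g*h = 2 * 981 * 7.5 = 14715.0 cm^2/s^2
sqrt(14715.0) = 121.30540 cm/s
v = 0.71 * 121.30540 = 86.1268 cm/s


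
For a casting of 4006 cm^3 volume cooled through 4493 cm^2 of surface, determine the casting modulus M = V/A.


Formula: Casting Modulus M = V / A
M = 4006 cm^3 / 4493 cm^2 = 0.8916 cm

Final answer: 0.8916 cm


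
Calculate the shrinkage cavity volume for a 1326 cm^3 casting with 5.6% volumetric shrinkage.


Formula: V_shrink = V_casting * shrinkage_pct / 100
V_shrink = 1326 cm^3 * 5.6 / 100 = 74.2560 cm^3

74.2560 cm^3


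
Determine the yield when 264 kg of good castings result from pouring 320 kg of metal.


Formula: Casting Yield = (W_good / W_total) * 100
Yield = (264 kg / 320 kg) * 100 = 82.5000%

Final answer: 82.5000%


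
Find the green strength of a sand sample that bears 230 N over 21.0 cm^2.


Formula: Compressive Strength = Force / Area
Strength = 230 N / 21.0 cm^2 = 10.9524 N/cm^2

Answer: 10.9524 N/cm^2


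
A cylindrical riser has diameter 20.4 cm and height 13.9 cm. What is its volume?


Formula: V = pi * (D/2)^2 * H  (cylinder volume)
Radius = D/2 = 20.4/2 = 10.2 cm
V = pi * 10.2^2 * 13.9 = 4543.2331 cm^3

Final answer: 4543.2331 cm^3


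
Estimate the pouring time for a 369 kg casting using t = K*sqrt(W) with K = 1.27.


Formula: t = K * sqrt(W)
sqrt(W) = sqrt(369) = 19.20937
t = 1.27 * 19.20937 = 24.3959 s


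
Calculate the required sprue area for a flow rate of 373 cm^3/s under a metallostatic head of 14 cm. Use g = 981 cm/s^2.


Formula: v = sqrt(2*g*h), A = Q/v
Velocity: v = sqrt(2 * 981 * 14) = sqrt(27468) = 165.7347 cm/s
Sprue area: A = Q / v = 373 / 165.7347 = 2.2506 cm^2

Answer: 2.2506 cm^2


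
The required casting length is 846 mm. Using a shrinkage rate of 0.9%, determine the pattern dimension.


Formula: L_pattern = L_casting * (1 + shrinkage_rate/100)
Shrinkage factor = 1 + 0.9/100 = 1.009
L_pattern = 846 mm * 1.009 = 853.6140 mm

Final answer: 853.6140 mm


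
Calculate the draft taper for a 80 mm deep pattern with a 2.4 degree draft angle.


Formula: taper = depth * tan(draft_angle)
tan(2.4 deg) = 0.0419124
taper = 80 mm * 0.0419124 = 3.3530 mm

Answer: 3.3530 mm


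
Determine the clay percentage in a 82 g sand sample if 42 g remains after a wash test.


Formula: Clay% = (W_total - W_washed) / W_total * 100
Clay mass = 82 - 42 = 40 g
Clay% = 40 / 82 * 100 = 48.7805%

Answer: 48.7805%


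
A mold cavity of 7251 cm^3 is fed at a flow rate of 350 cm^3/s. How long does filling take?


Formula: t_fill = V_mold / Q_flow
t = 7251 cm^3 / 350 cm^3/s = 20.7171 s


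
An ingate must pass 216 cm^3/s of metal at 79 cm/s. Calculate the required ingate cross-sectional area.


Formula: A_ingate = Q / v  (continuity equation)
A = 216 cm^3/s / 79 cm/s = 2.7342 cm^2

Answer: 2.7342 cm^2


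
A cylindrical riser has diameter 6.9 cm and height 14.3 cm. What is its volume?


Formula: V = pi * (D/2)^2 * H  (cylinder volume)
Radius = D/2 = 6.9/2 = 3.45 cm
V = pi * 3.45^2 * 14.3 = 534.7171 cm^3

Final answer: 534.7171 cm^3


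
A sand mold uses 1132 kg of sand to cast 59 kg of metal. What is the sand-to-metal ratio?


Formula: Sand-to-Metal Ratio = W_sand / W_metal
Ratio = 1132 kg / 59 kg = 19.1864

Final answer: 19.1864


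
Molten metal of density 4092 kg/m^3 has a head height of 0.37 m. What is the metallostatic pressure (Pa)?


Formula: P = rho * g * h
rho * g = 4092 * 9.81 = 40142.52 N/m^3
P = 40142.52 * 0.37 = 14852.7324 Pa

14852.7324 Pa


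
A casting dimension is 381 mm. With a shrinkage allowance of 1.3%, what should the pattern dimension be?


Formula: L_pattern = L_casting * (1 + shrinkage_rate/100)
Shrinkage factor = 1 + 1.3/100 = 1.013
L_pattern = 381 mm * 1.013 = 385.9530 mm


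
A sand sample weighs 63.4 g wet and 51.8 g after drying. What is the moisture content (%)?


Formula: MC = (W_wet - W_dry) / W_wet * 100
Water mass = 63.4 - 51.8 = 11.6 g
MC = 11.6 / 63.4 * 100 = 18.2965%

Answer: 18.2965%


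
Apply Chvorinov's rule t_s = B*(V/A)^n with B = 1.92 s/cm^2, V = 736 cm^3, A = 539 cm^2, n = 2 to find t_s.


Formula: t_s = B * (V/A)^n  (Chvorinov's rule, n=2)
Modulus M = V/A = 736/539 = 1.365492 cm
M^2 = 1.365492^2 = 1.864568 cm^2
t_s = 1.92 * 1.864568 = 3.5800 s

3.5800 s


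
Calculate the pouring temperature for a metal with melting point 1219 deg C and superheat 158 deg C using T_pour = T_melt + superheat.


Formula: T_pour = T_melt + Superheat
T_pour = 1219 + 158 = 1377 deg C

1377 deg C


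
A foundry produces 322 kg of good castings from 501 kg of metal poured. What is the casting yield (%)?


Formula: Casting Yield = (W_good / W_total) * 100
Yield = (322 kg / 501 kg) * 100 = 64.2715%

64.2715%


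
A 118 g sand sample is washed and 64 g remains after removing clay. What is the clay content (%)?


Formula: Clay% = (W_total - W_washed) / W_total * 100
Clay mass = 118 - 64 = 54 g
Clay% = 54 / 118 * 100 = 45.7627%

Final answer: 45.7627%


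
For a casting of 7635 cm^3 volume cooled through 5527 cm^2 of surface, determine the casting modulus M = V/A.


Formula: Casting Modulus M = V / A
M = 7635 cm^3 / 5527 cm^2 = 1.3814 cm

1.3814 cm


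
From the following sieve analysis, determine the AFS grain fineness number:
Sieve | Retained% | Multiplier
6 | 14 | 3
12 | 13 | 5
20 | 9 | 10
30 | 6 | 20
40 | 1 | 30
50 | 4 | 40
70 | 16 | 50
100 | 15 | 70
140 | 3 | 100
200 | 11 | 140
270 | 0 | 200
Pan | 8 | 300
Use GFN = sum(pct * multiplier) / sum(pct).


Formula: GFN = sum(pct * multiplier) / sum(pct)
sum(pct * multiplier) = 6597
sum(pct) = 100
GFN = 6597 / 100 = 65.97


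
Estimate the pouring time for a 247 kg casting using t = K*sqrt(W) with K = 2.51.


Formula: t = K * sqrt(W)
sqrt(W) = sqrt(247) = 15.71623
t = 2.51 * 15.71623 = 39.4477 s

39.4477 s


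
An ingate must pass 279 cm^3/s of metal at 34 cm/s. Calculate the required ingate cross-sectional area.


Formula: A_ingate = Q / v  (continuity equation)
A = 279 cm^3/s / 34 cm/s = 8.2059 cm^2

Final answer: 8.2059 cm^2


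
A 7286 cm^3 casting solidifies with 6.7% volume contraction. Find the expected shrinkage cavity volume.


Formula: V_shrink = V_casting * shrinkage_pct / 100
V_shrink = 7286 cm^3 * 6.7 / 100 = 488.1620 cm^3

488.1620 cm^3


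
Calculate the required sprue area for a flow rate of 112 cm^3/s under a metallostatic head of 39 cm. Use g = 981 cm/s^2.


Formula: v = sqrt(2*g*h), A = Q/v
Velocity: v = sqrt(2 * 981 * 39) = sqrt(76518) = 276.6189 cm/s
Sprue area: A = Q / v = 112 / 276.6189 = 0.4049 cm^2


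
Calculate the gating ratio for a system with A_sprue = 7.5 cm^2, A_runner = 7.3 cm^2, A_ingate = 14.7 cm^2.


Sprue:Runner:Ingate = 1 : 7.3/7.5 : 14.7/7.5 = 1:0.97:1.96


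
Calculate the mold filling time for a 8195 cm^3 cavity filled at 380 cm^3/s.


Formula: t_fill = V_mold / Q_flow
t = 8195 cm^3 / 380 cm^3/s = 21.5658 s

Final answer: 21.5658 s


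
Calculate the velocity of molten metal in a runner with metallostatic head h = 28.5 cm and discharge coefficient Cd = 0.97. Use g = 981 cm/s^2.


Formula: v = Cd * sqrt(2 * g * h)  (Torricelli with discharge coefficient)
2*g*h = 2 * 981 * 28.5 = 55917.0 cm^2/s^2
sqrt(55917.0) = 236.46776 cm/s
v = 0.97 * 236.46776 = 229.3737 cm/s

Answer: 229.3737 cm/s


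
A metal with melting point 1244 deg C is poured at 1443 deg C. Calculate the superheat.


Formula: Superheat = T_pour - T_melt
Superheat = 1443 - 1244 = 199 deg C

Answer: 199 deg C


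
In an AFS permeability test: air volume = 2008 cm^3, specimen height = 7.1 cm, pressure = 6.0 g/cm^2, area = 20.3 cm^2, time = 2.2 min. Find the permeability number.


Formula: Permeability Number P = (V * H) / (p * A * t)
Numerator: V * H = 2008 * 7.1 = 14256.8
Denominator: p * A * t = 6.0 * 20.3 * 2.2 = 267.96
P = 14256.8 / 267.96 = 53.2050


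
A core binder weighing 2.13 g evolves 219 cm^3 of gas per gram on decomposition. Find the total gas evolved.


Formula: V_gas = W_binder * gas_evolution_rate
V = 2.13 g * 219 cm^3/g = 466.4700 cm^3

Final answer: 466.4700 cm^3


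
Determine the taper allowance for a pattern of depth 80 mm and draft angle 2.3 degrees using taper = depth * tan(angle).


Formula: taper = depth * tan(draft_angle)
tan(2.3 deg) = 0.0401641
taper = 80 mm * 0.0401641 = 3.2131 mm


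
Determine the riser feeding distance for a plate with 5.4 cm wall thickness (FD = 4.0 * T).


Formula: FD = 4.0 * T  (riser feeding-distance rule)
FD = 4.0 * 5.4 cm = 21.6000 cm

21.6000 cm


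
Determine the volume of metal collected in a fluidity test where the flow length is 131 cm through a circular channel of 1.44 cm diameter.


Formula: V = pi * (d/2)^2 * L  (cylinder volume)
Radius = 1.44/2 = 0.72 cm
V = pi * 0.72^2 * 131 = 213.3468 cm^3

Final answer: 213.3468 cm^3


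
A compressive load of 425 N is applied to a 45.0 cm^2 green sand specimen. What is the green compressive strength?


Formula: Compressive Strength = Force / Area
Strength = 425 N / 45.0 cm^2 = 9.4444 N/cm^2

Final answer: 9.4444 N/cm^2


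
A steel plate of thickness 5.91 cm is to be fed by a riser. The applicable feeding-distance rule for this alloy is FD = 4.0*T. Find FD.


Formula: FD = 4.0 * T  (riser feeding-distance rule)
FD = 4.0 * 5.91 cm = 23.6400 cm

23.6400 cm


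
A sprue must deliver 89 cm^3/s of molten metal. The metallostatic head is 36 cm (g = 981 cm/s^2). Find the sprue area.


Formula: v = sqrt(2*g*h), A = Q/v
Velocity: v = sqrt(2 * 981 * 36) = sqrt(70632) = 265.7668 cm/s
Sprue area: A = Q / v = 89 / 265.7668 = 0.3349 cm^2


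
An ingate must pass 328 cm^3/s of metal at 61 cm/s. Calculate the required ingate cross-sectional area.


Formula: A_ingate = Q / v  (continuity equation)
A = 328 cm^3/s / 61 cm/s = 5.3770 cm^2


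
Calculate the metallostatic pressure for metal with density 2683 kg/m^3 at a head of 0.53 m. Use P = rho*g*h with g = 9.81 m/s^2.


Formula: P = rho * g * h
rho * g = 2683 * 9.81 = 26320.23 N/m^3
P = 26320.23 * 0.53 = 13949.7219 Pa

Answer: 13949.7219 Pa


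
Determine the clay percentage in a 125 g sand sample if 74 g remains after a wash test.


Formula: Clay% = (W_total - W_washed) / W_total * 100
Clay mass = 125 - 74 = 51 g
Clay% = 51 / 125 * 100 = 40.8000%

Answer: 40.8000%


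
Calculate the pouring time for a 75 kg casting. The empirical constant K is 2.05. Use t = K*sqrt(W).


Formula: t = K * sqrt(W)
sqrt(W) = sqrt(75) = 8.66025
t = 2.05 * 8.66025 = 17.7535 s


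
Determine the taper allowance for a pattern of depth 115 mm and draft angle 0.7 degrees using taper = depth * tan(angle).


Formula: taper = depth * tan(draft_angle)
tan(0.7 deg) = 0.0122179
taper = 115 mm * 0.0122179 = 1.4051 mm


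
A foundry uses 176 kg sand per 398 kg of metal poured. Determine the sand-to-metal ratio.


Formula: Sand-to-Metal Ratio = W_sand / W_metal
Ratio = 176 kg / 398 kg = 0.4422

Final answer: 0.4422


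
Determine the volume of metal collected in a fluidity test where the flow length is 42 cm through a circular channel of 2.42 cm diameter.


Formula: V = pi * (d/2)^2 * L  (cylinder volume)
Radius = 2.42/2 = 1.21 cm
V = pi * 1.21^2 * 42 = 193.1834 cm^3

Answer: 193.1834 cm^3


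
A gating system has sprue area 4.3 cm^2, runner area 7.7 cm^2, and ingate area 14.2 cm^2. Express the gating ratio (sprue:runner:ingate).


Sprue:Runner:Ingate = 1 : 7.7/4.3 : 14.2/4.3 = 1:1.79:3.30


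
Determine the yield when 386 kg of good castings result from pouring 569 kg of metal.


Formula: Casting Yield = (W_good / W_total) * 100
Yield = (386 kg / 569 kg) * 100 = 67.8383%


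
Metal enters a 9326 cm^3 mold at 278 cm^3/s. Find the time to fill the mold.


Formula: t_fill = V_mold / Q_flow
t = 9326 cm^3 / 278 cm^3/s = 33.5468 s

Final answer: 33.5468 s


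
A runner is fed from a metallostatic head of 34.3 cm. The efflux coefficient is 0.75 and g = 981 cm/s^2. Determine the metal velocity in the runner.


Formula: v = Cd * sqrt(2 * g * h)  (Torricelli with discharge coefficient)
2*g*h = 2 * 981 * 34.3 = 67296.6 cm^2/s^2
sqrt(67296.6) = 259.41588 cm/s
v = 0.75 * 259.41588 = 194.5619 cm/s

Final answer: 194.5619 cm/s


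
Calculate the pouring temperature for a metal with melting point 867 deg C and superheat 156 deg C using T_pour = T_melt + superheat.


Formula: T_pour = T_melt + Superheat
T_pour = 867 + 156 = 1023 deg C

Final answer: 1023 deg C


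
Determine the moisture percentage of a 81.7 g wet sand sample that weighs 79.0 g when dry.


Formula: MC = (W_wet - W_dry) / W_wet * 100
Water mass = 81.7 - 79.0 = 2.7 g
MC = 2.7 / 81.7 * 100 = 3.3048%


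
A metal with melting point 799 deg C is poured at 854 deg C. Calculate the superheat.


Formula: Superheat = T_pour - T_melt
Superheat = 854 - 799 = 55 deg C

55 deg C


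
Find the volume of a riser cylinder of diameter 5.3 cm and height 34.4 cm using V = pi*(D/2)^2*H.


Formula: V = pi * (D/2)^2 * H  (cylinder volume)
Radius = D/2 = 5.3/2 = 2.65 cm
V = pi * 2.65^2 * 34.4 = 758.9271 cm^3

Final answer: 758.9271 cm^3


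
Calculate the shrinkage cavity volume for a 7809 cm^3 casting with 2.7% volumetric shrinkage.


Formula: V_shrink = V_casting * shrinkage_pct / 100
V_shrink = 7809 cm^3 * 2.7 / 100 = 210.8430 cm^3

Answer: 210.8430 cm^3


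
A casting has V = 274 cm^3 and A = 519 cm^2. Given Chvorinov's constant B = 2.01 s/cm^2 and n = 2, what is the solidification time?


Formula: t_s = B * (V/A)^n  (Chvorinov's rule, n=2)
Modulus M = V/A = 274/519 = 0.527938 cm
M^2 = 0.527938^2 = 0.278719 cm^2
t_s = 2.01 * 0.278719 = 0.5602 s

0.5602 s


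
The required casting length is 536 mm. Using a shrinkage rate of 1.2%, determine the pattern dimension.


Formula: L_pattern = L_casting * (1 + shrinkage_rate/100)
Shrinkage factor = 1 + 1.2/100 = 1.012
L_pattern = 536 mm * 1.012 = 542.4320 mm

542.4320 mm


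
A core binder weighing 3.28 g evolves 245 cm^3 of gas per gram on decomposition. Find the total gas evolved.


Formula: V_gas = W_binder * gas_evolution_rate
V = 3.28 g * 245 cm^3/g = 803.6000 cm^3

Answer: 803.6000 cm^3


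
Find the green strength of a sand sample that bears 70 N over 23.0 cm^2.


Formula: Compressive Strength = Force / Area
Strength = 70 N / 23.0 cm^2 = 3.0435 N/cm^2

Answer: 3.0435 N/cm^2


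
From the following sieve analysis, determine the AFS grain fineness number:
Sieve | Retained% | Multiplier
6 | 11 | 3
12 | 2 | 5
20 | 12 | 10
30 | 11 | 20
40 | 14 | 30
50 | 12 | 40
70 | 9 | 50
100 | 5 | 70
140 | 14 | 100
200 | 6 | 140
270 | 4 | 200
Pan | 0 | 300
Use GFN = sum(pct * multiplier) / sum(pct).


Formula: GFN = sum(pct * multiplier) / sum(pct)
sum(pct * multiplier) = 5123
sum(pct) = 100
GFN = 5123 / 100 = 51.23

Final answer: 51.23


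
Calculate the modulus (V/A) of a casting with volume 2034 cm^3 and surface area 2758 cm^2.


Formula: Casting Modulus M = V / A
M = 2034 cm^3 / 2758 cm^2 = 0.7375 cm


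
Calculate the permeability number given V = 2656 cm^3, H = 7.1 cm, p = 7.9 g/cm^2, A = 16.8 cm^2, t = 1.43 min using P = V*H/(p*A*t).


Formula: Permeability Number P = (V * H) / (p * A * t)
Numerator: V * H = 2656 * 7.1 = 18857.6
Denominator: p * A * t = 7.9 * 16.8 * 1.43 = 189.7896
P = 18857.6 / 189.7896 = 99.3606

Answer: 99.3606


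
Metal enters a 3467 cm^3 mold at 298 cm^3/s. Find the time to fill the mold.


Formula: t_fill = V_mold / Q_flow
t = 3467 cm^3 / 298 cm^3/s = 11.6342 s

Answer: 11.6342 s


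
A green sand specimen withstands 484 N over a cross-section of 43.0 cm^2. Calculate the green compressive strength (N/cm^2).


Formula: Compressive Strength = Force / Area
Strength = 484 N / 43.0 cm^2 = 11.2558 N/cm^2

11.2558 N/cm^2


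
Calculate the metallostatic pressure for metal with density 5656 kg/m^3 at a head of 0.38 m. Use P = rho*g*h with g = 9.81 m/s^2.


Formula: P = rho * g * h
rho * g = 5656 * 9.81 = 55485.36 N/m^3
P = 55485.36 * 0.38 = 21084.4368 Pa


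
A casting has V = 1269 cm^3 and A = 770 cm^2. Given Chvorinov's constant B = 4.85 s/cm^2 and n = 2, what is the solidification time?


Formula: t_s = B * (V/A)^n  (Chvorinov's rule, n=2)
Modulus M = V/A = 1269/770 = 1.648052 cm
M^2 = 1.648052^2 = 2.716075 cm^2
t_s = 4.85 * 2.716075 = 13.1730 s


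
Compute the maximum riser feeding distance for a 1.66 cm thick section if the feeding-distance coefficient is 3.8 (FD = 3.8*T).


Formula: FD = 3.8 * T  (riser feeding-distance rule)
FD = 3.8 * 1.66 cm = 6.3080 cm

6.3080 cm


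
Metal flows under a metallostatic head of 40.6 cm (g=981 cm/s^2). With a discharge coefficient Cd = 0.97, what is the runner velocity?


Formula: v = Cd * sqrt(2 * g * h)  (Torricelli with discharge coefficient)
2*g*h = 2 * 981 * 40.6 = 79657.2 cm^2/s^2
sqrt(79657.2) = 282.23607 cm/s
v = 0.97 * 282.23607 = 273.7690 cm/s

273.7690 cm/s


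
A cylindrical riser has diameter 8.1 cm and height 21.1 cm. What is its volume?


Formula: V = pi * (D/2)^2 * H  (cylinder volume)
Radius = D/2 = 8.1/2 = 4.05 cm
V = pi * 4.05^2 * 21.1 = 1087.2824 cm^3

Final answer: 1087.2824 cm^3


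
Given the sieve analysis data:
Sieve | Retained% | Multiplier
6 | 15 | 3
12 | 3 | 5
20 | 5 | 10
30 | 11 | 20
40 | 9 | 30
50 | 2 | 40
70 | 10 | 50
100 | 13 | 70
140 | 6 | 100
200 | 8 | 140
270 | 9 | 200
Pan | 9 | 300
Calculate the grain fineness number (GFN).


Formula: GFN = sum(pct * multiplier) / sum(pct)
sum(pct * multiplier) = 8310
sum(pct) = 100
GFN = 8310 / 100 = 83.10


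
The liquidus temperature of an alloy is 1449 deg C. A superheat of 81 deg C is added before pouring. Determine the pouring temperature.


Formula: T_pour = T_melt + Superheat
T_pour = 1449 + 81 = 1530 deg C

Final answer: 1530 deg C


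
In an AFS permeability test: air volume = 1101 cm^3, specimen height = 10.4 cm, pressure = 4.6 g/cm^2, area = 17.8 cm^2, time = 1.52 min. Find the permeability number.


Formula: Permeability Number P = (V * H) / (p * A * t)
Numerator: V * H = 1101 * 10.4 = 11450.4
Denominator: p * A * t = 4.6 * 17.8 * 1.52 = 124.4576
P = 11450.4 / 124.4576 = 92.0024

Answer: 92.0024


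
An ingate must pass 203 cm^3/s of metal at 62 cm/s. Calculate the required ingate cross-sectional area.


Formula: A_ingate = Q / v  (continuity equation)
A = 203 cm^3/s / 62 cm/s = 3.2742 cm^2

3.2742 cm^2


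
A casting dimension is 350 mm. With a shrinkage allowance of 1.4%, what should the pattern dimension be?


Formula: L_pattern = L_casting * (1 + shrinkage_rate/100)
Shrinkage factor = 1 + 1.4/100 = 1.014
L_pattern = 350 mm * 1.014 = 354.9000 mm

Answer: 354.9000 mm


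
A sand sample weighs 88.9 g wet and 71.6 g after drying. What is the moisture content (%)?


Formula: MC = (W_wet - W_dry) / W_wet * 100
Water mass = 88.9 - 71.6 = 17.3 g
MC = 17.3 / 88.9 * 100 = 19.4601%

Final answer: 19.4601%


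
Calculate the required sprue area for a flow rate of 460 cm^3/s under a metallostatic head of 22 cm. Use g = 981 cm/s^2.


Formula: v = sqrt(2*g*h), A = Q/v
Velocity: v = sqrt(2 * 981 * 22) = sqrt(43164) = 207.7595 cm/s
Sprue area: A = Q / v = 460 / 207.7595 = 2.2141 cm^2

Final answer: 2.2141 cm^2


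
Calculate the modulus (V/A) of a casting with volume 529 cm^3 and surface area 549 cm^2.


Formula: Casting Modulus M = V / A
M = 529 cm^3 / 549 cm^2 = 0.9636 cm

0.9636 cm


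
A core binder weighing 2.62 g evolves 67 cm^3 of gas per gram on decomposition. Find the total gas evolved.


Formula: V_gas = W_binder * gas_evolution_rate
V = 2.62 g * 67 cm^3/g = 175.5400 cm^3

Answer: 175.5400 cm^3


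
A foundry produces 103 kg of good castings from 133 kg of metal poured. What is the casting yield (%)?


Formula: Casting Yield = (W_good / W_total) * 100
Yield = (103 kg / 133 kg) * 100 = 77.4436%

Answer: 77.4436%


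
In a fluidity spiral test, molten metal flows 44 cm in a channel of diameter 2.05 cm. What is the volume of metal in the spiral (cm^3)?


Formula: V = pi * (d/2)^2 * L  (cylinder volume)
Radius = 2.05/2 = 1.025 cm
V = pi * 1.025^2 * 44 = 145.2280 cm^3

Final answer: 145.2280 cm^3


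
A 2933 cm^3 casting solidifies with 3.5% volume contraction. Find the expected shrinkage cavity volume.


Formula: V_shrink = V_casting * shrinkage_pct / 100
V_shrink = 2933 cm^3 * 3.5 / 100 = 102.6550 cm^3

102.6550 cm^3


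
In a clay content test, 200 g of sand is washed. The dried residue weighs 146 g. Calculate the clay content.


Formula: Clay% = (W_total - W_washed) / W_total * 100
Clay mass = 200 - 146 = 54 g
Clay% = 54 / 200 * 100 = 27.0000%

27.0000%


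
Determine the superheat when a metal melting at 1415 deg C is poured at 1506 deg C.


Formula: Superheat = T_pour - T_melt
Superheat = 1506 - 1415 = 91 deg C

Answer: 91 deg C


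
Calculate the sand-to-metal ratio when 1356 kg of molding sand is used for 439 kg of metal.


Formula: Sand-to-Metal Ratio = W_sand / W_metal
Ratio = 1356 kg / 439 kg = 3.0888


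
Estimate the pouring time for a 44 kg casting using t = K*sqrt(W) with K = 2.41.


Formula: t = K * sqrt(W)
sqrt(W) = sqrt(44) = 6.63325
t = 2.41 * 6.63325 = 15.9861 s

Answer: 15.9861 s


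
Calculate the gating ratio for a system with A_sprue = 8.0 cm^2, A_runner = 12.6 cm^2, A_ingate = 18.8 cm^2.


Sprue:Runner:Ingate = 1 : 12.6/8.0 : 18.8/8.0 = 1:1.58:2.35

Answer: 1:1.58:2.35


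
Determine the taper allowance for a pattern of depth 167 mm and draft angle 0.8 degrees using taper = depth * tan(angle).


Formula: taper = depth * tan(draft_angle)
tan(0.8 deg) = 0.0139635
taper = 167 mm * 0.0139635 = 2.3319 mm

Answer: 2.3319 mm


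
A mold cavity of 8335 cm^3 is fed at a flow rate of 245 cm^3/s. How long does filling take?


Formula: t_fill = V_mold / Q_flow
t = 8335 cm^3 / 245 cm^3/s = 34.0204 s

Final answer: 34.0204 s


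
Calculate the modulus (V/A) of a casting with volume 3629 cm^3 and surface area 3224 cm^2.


Formula: Casting Modulus M = V / A
M = 3629 cm^3 / 3224 cm^2 = 1.1256 cm

Final answer: 1.1256 cm


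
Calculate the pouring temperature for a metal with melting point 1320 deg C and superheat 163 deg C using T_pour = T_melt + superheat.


Formula: T_pour = T_melt + Superheat
T_pour = 1320 + 163 = 1483 deg C

Final answer: 1483 deg C


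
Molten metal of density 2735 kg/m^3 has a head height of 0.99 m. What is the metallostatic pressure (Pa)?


Formula: P = rho * g * h
rho * g = 2735 * 9.81 = 26830.35 N/m^3
P = 26830.35 * 0.99 = 26562.0465 Pa

26562.0465 Pa


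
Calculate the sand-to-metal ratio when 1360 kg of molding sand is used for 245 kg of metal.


Formula: Sand-to-Metal Ratio = W_sand / W_metal
Ratio = 1360 kg / 245 kg = 5.5510

Answer: 5.5510


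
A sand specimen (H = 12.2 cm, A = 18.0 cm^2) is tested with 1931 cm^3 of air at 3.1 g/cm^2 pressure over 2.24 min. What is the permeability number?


Formula: Permeability Number P = (V * H) / (p * A * t)
Numerator: V * H = 1931 * 12.2 = 23558.2
Denominator: p * A * t = 3.1 * 18.0 * 2.24 = 124.992
P = 23558.2 / 124.992 = 188.4777


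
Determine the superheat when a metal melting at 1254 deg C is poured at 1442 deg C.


Formula: Superheat = T_pour - T_melt
Superheat = 1442 - 1254 = 188 deg C

Final answer: 188 deg C


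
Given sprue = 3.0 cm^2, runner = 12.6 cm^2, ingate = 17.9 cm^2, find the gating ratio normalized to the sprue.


Sprue:Runner:Ingate = 1 : 12.6/3.0 : 17.9/3.0 = 1:4.20:5.97


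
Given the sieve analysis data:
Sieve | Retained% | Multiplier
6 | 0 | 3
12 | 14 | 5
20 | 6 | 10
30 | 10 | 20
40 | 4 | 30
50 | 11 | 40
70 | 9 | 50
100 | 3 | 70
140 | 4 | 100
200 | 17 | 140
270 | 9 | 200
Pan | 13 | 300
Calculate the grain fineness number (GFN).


Formula: GFN = sum(pct * multiplier) / sum(pct)
sum(pct * multiplier) = 10030
sum(pct) = 100
GFN = 10030 / 100 = 100.30

100.30


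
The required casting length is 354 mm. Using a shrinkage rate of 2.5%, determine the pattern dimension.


Formula: L_pattern = L_casting * (1 + shrinkage_rate/100)
Shrinkage factor = 1 + 2.5/100 = 1.025
L_pattern = 354 mm * 1.025 = 362.8500 mm
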